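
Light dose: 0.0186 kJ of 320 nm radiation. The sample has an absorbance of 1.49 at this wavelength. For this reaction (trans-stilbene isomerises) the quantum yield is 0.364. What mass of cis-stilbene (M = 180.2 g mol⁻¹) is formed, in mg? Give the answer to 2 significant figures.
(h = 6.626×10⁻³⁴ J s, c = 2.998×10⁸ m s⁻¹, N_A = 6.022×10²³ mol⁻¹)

3.2 mg

Photon energy at 320 nm: hc/λ = (6.626×10⁻³⁴)(2.998×10⁸)/(320×10⁻⁹) = 6.208×10⁻¹⁹ J.
Incident energy: 0.0186 kJ = 18.6 J.
Photons incident: 18.6 / 6.208×10⁻¹⁹ = 2.996×10¹⁹, i.e. 2.996×10¹⁹/6.022×10²³ = 4.975×10⁻⁵ mol.
Fraction absorbed: 1 − 10^(−1.49) = 0.9676.
Photons absorbed: 0.9676 × 4.975×10⁻⁵ = 4.814×10⁻⁵ mol.
Product: Φ × n_abs = 0.364 × 4.814×10⁻⁵ = 1.752×10⁻⁵ mol.
Mass: 1.752×10⁻⁵ × 180.2 = 0.003157 g = 3.2 mg.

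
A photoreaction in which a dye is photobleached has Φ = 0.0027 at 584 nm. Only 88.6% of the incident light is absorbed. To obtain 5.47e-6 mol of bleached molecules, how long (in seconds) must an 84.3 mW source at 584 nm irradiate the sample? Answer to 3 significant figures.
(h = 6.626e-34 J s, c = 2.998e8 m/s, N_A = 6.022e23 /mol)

Photons that must be absorbed: 5.47e-6 / 0.0027 = 0.002026 mol.
Incident photons needed: 0.002026 / 0.886 = 0.002287 mol.
Photon energy: hc/λ = 3.401e-19 J; per mole, 2.048e5 J mol⁻¹.
Energy required: 0.002287 × 2.048e5 = 468.4 J.
Time: 468.4 J / 0.0843 W = 5560 s.

t ≈ 5560 s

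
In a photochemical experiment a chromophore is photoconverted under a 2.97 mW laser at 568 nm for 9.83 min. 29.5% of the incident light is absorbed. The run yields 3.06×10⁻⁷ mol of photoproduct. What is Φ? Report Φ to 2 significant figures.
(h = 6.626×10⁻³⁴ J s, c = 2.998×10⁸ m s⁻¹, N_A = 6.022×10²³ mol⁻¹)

Φ = 0.12

Photon energy at 568 nm: hc/λ = (6.626×10⁻³⁴)(2.998×10⁸)/(568×10⁻⁹) = 3.497×10⁻¹⁹ J.
Energy delivered: (2.97 mW)(589.8 s) = 1.752 J.
Photons incident: 1.752 / 3.497×10⁻¹⁹ = 5.010×10¹⁸, i.e. 5.010×10¹⁸/6.022×10²³ = 8.319×10⁻⁶ mol.
Photons absorbed: 0.295 × 8.319×10⁻⁶ = 2.454×10⁻⁶ mol.
Φ = 3.06×10⁻⁷ mol / 2.454×10⁻⁶ mol photons = 0.12.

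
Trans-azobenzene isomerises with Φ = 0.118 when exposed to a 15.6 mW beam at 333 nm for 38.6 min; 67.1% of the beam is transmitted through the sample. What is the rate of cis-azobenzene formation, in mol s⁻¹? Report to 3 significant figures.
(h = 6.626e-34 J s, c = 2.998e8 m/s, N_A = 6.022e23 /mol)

1.69e-9 mol s⁻¹

Photon energy at 333 nm: hc/λ = (6.626e-34)(2.998e8)/(333e-9) = 5.965e-19 J.
Energy delivered: (15.6 mW)(2316 s) = 36.13 J.
Photons incident: 36.13 / 5.965e-19 = 6.057e19, i.e. 6.057e19/6.022e23 = 1.006e-4 mol.
Fraction absorbed: 1 − 67.1/100 = 0.3290.
Photons absorbed: 0.3290 × 1.006e-4 = 3.310e-5 mol.
Product formed: 0.118 × 3.310e-5 = 3.906e-6 mol.
Rate: 3.906e-6 / 2316 s = 1.69e-9 mol s⁻¹.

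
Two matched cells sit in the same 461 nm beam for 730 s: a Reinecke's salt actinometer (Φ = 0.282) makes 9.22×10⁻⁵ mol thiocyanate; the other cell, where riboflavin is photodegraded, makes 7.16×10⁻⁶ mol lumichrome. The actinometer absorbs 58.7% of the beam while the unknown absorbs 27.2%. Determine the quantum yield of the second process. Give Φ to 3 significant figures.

Photons absorbed by the actinometer: 9.22×10⁻⁵ / 0.282 = 3.270×10⁻⁴ mol.
Incident flux: 3.270×10⁻⁴ / 0.587 = 5.571×10⁻⁴ einstein.
Absorbed by unknown: 0.272 × 5.571×10⁻⁴ = 1.515×10⁻⁴ mol.
Φ(unknown) = 7.16×10⁻⁶ / 1.515×10⁻⁴ = 0.0473.

Φ = 0.0473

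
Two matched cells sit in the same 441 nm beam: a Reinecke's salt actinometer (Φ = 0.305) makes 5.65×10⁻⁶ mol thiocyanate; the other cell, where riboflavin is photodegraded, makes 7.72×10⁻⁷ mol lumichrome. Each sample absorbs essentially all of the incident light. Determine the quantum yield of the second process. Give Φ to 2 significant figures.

Photons absorbed by the actinometer: 5.65×10⁻⁶ / 0.305 = 1.852×10⁻⁵ mol.
Φ(unknown) = 7.72×10⁻⁷ / 1.852×10⁻⁵ = 0.042.

Φ = 0.042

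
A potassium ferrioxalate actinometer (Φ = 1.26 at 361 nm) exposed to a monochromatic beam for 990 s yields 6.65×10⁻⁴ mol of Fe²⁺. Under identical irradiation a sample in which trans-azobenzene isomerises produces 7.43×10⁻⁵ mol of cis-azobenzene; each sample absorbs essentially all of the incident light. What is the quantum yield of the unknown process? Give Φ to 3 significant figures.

Φ = 0.141

Photons absorbed by the actinometer: 6.65×10⁻⁴ / 1.26 = 5.278×10⁻⁴ mol.
Φ(unknown) = 7.43×10⁻⁵ / 5.278×10⁻⁴ = 0.141.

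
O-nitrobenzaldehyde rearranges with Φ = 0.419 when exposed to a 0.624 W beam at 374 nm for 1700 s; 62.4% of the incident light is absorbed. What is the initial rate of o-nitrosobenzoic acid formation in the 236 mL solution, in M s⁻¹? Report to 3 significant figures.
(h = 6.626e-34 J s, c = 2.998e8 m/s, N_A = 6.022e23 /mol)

2.16e-6 M s⁻¹

Photon energy at 374 nm: hc/λ = (6.626e-34)(2.998e8)/(374e-9) = 5.311e-19 J.
Energy delivered: (0.624 W)(1700 s) = 1061 J.
Photons incident: 1061 / 5.311e-19 = 1.998e21, i.e. 1.998e21/6.022e23 = 0.003318 mol.
Photons absorbed: 0.624 × 0.003318 = 0.002070 mol.
Product formed: 0.419 × 0.002070 = 8.673e-4 mol.
Rate: 8.673e-4 mol / (1700 s × 0.236 L) = 2.16e-6 M s⁻¹.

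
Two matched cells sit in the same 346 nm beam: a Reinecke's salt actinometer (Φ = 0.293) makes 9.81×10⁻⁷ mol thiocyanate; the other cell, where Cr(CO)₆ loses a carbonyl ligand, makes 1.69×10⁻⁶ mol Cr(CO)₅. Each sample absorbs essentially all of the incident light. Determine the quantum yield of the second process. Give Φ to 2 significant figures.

Φ = 0.50

Photons absorbed by the actinometer: 9.81×10⁻⁷ / 0.293 = 3.348×10⁻⁶ mol.
Φ(unknown) = 1.69×10⁻⁶ / 3.348×10⁻⁶ = 0.50.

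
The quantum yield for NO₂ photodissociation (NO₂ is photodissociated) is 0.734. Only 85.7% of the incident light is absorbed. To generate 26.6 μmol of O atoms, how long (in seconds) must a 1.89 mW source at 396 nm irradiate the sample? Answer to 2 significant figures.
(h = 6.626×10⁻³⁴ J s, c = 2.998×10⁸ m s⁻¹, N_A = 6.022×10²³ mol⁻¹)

t ≈ 6800 s

Product: 26.6 μmol = 2.66×10⁻⁵ mol.
Photons that must be absorbed: 2.66×10⁻⁵ / 0.734 = 3.624×10⁻⁵ mol.
Incident photons needed: 3.624×10⁻⁵ / 0.857 = 4.229×10⁻⁵ mol.
Photon energy: hc/λ = 5.016×10⁻¹⁹ J; per mole, 3.021×10⁵ J mol⁻¹.
Energy required: 4.229×10⁻⁵ × 3.021×10⁵ = 12.78 J.
Time: 12.78 J / 0.00189 W = 6800 s.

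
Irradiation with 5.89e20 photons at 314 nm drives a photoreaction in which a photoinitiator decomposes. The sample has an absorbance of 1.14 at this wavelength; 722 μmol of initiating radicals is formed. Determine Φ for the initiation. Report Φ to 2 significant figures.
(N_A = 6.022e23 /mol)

Φ = 0.80

Product: 722 μmol = 7.22e-4 mol.
Moles of photons: 5.89e20 / 6.022e23 = 9.781e-4 mol.
Fraction absorbed: 1 − 10^(−1.14) = 0.9276.
Photons absorbed: 0.9276 × 9.781e-4 = 9.073e-4 mol.
Φ = 7.22e-4 mol / 9.073e-4 mol photons = 0.80.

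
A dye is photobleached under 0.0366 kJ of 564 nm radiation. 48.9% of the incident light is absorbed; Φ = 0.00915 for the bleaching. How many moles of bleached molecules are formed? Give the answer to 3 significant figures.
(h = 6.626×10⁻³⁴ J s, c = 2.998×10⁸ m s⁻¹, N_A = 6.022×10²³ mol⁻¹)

Photon energy at 564 nm: hc/λ = (6.626×10⁻³⁴)(2.998×10⁸)/(564×10⁻⁹) = 3.522×10⁻¹⁹ J.
Incident energy: 0.0366 kJ = 36.6 J.
Photons incident: 36.6 / 3.522×10⁻¹⁹ = 1.039×10²⁰, i.e. 1.039×10²⁰/6.022×10²³ = 1.725×10⁻⁴ mol.
Photons absorbed: 0.489 × 1.725×10⁻⁴ = 8.435×10⁻⁵ mol.
Product: Φ × n_abs = 0.00915 × 8.435×10⁻⁵ = 7.718×10⁻⁷ mol.

7.72×10⁻⁷ mol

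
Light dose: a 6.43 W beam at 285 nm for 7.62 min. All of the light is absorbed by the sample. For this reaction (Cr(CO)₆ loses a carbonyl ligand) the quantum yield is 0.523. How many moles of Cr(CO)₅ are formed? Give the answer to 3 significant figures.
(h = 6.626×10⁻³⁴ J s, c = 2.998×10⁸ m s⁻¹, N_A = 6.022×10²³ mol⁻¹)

Photon energy at 285 nm: hc/λ = (6.626×10⁻³⁴)(2.998×10⁸)/(285×10⁻⁹) = 6.970×10⁻¹⁹ J.
Energy delivered: (6.43 W)(457.2 s) = 2940 J.
Photons incident: 2940 / 6.970×10⁻¹⁹ = 4.218×10²¹, i.e. 4.218×10²¹/6.022×10²³ = 0.007004 mol.
Product: Φ × n_abs = 0.523 × 0.007004 = 0.003663 mol.

0.00366 mol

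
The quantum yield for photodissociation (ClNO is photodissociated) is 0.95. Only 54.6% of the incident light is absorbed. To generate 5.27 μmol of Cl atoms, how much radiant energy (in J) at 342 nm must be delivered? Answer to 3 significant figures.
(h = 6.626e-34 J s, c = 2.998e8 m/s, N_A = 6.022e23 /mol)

3.55 J

Product: 5.27 μmol = 5.27e-6 mol.
Photons that must be absorbed: 5.27e-6 / 0.95 = 5.547e-6 mol.
Incident photons needed: 5.547e-6 / 0.546 = 1.016e-5 mol.
Photon energy: hc/λ = 5.808e-19 J; per mole, 3.498e5 J mol⁻¹.
Energy required: 1.016e-5 × 3.498e5 = 3.55 J.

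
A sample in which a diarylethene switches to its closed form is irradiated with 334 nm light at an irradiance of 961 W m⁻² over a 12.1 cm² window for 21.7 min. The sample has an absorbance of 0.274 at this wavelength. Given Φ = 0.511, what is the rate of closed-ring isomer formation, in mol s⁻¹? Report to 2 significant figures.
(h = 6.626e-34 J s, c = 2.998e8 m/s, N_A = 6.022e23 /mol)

Photon energy at 334 nm: hc/λ = (6.626e-34)(2.998e8)/(334e-9) = 5.948e-19 J.
Energy delivered: (961 W m⁻²)(12.1e-4 m²)(1302 s) = 1514 J.
Photons incident: 1514 / 5.948e-19 = 2.545e21, i.e. 2.545e21/6.022e23 = 0.004226 mol.
Fraction absorbed: 1 − 10^(−0.274) = 0.4679.
Photons absorbed: 0.4679 × 0.004226 = 0.001977 mol.
Product formed: 0.511 × 0.001977 = 0.001010 mol.
Rate: 0.001010 / 1302 s = 7.8e-7 mol s⁻¹.

7.8e-7 mol s⁻¹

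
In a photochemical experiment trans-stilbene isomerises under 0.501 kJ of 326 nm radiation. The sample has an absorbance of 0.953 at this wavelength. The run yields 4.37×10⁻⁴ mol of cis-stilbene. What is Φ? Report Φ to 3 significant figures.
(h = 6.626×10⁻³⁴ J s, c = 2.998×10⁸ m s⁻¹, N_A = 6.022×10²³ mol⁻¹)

Photon energy at 326 nm: hc/λ = (6.626×10⁻³⁴)(2.998×10⁸)/(326×10⁻⁹) = 6.093×10⁻¹⁹ J.
Incident energy: 0.501 kJ = 501 J.
Photons incident: 501 / 6.093×10⁻¹⁹ = 8.223×10²⁰, i.e. 8.223×10²⁰/6.022×10²³ = 0.001365 mol.
Fraction absorbed: 1 − 10^(−0.953) = 0.8886.
Photons absorbed: 0.8886 × 0.001365 = 0.001213 mol.
Φ = 4.37×10⁻⁴ mol / 0.001213 mol photons = 0.360.

Φ = 0.360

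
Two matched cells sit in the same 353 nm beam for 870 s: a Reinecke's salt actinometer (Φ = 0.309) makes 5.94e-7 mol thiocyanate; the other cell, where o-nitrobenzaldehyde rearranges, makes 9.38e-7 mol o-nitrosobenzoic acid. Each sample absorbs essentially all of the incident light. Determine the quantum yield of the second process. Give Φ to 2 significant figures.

Φ = 0.49

Photons absorbed by the actinometer: 5.94e-7 / 0.309 = 1.922e-6 mol.
Φ(unknown) = 9.38e-7 / 1.922e-6 = 0.49.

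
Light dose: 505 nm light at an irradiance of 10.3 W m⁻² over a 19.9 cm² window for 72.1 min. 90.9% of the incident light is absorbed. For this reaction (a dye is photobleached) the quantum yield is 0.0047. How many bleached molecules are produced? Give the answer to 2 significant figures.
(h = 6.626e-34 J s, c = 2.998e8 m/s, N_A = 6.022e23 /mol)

Photon energy at 505 nm: hc/λ = (6.626e-34)(2.998e8)/(505e-9) = 3.934e-19 J.
Energy delivered: (10.3 W m⁻²)(19.9e-4 m²)(4326 s) = 88.67 J.
Photons incident: 88.67 / 3.934e-19 = 2.254e20, i.e. 2.254e20/6.022e23 = 3.743e-4 mol.
Photons absorbed: 0.909 × 3.743e-4 = 3.402e-4 mol.
Product: Φ × n_abs = 0.0047 × 3.402e-4 = 1.599e-6 mol.
As a count: 1.599e-6 × 6.022e23 = 9.6e17.

9.6e17 bleached molecules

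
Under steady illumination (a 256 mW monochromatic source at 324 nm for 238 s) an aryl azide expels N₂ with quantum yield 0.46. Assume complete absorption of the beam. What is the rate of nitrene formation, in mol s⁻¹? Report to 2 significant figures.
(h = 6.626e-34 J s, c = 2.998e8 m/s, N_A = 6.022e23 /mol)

Photon energy at 324 nm: hc/λ = (6.626e-34)(2.998e8)/(324e-9) = 6.131e-19 J.
Energy delivered: (256 mW)(238 s) = 60.93 J.
Photons incident: 60.93 / 6.131e-19 = 9.938e19, i.e. 9.938e19/6.022e23 = 1.650e-4 mol.
Product formed: 0.46 × 1.650e-4 = 7.590e-5 mol.
Rate: 7.590e-5 / 238 s = 3.2e-7 mol s⁻¹.

3.2e-7 mol s⁻¹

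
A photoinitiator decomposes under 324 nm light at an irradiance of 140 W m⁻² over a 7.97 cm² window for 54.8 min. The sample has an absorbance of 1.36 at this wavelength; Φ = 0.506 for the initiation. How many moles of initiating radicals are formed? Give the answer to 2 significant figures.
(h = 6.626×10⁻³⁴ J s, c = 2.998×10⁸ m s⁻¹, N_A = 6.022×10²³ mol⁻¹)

Photon energy at 324 nm: hc/λ = (6.626×10⁻³⁴)(2.998×10⁸)/(324×10⁻⁹) = 6.131×10⁻¹⁹ J.
Energy delivered: (140 W m⁻²)(7.97×10⁻⁴ m²)(3288 s) = 366.9 J.
Photons incident: 366.9 / 6.131×10⁻¹⁹ = 5.984×10²⁰, i.e. 5.984×10²⁰/6.022×10²³ = 9.937×10⁻⁴ mol.
Fraction absorbed: 1 − 10^(−1.36) = 0.9563.
Photons absorbed: 0.9563 × 9.937×10⁻⁴ = 9.503×10⁻⁴ mol.
Product: Φ × n_abs = 0.506 × 9.503×10⁻⁴ = 4.809×10⁻⁴ mol.

4.8×10⁻⁴ mol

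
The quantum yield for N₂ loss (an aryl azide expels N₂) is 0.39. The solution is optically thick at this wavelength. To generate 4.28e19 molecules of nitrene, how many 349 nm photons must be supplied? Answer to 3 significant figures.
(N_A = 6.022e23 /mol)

Product: 4.28e19 / 6.022e23 = 7.107e-5 mol.
Photons that must be absorbed: 7.107e-5 / 0.39 = 1.822e-4 mol.
Photon count: 1.822e-4 × 6.022e23 = 1.10e20.

1.10e20 photons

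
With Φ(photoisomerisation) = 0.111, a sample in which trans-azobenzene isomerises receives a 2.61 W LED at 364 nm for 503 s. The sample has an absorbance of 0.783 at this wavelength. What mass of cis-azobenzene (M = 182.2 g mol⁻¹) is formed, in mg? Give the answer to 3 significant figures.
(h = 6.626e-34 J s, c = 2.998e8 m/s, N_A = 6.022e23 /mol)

67.5 mg

Photon energy at 364 nm: hc/λ = (6.626e-34)(2.998e8)/(364e-9) = 5.457e-19 J.
Energy delivered: (2.61 W)(503 s) = 1313 J.
Photons incident: 1313 / 5.457e-19 = 2.406e21, i.e. 2.406e21/6.022e23 = 0.003995 mol.
Fraction absorbed: 1 − 10^(−0.783) = 0.8352.
Photons absorbed: 0.8352 × 0.003995 = 0.003337 mol.
Product: Φ × n_abs = 0.111 × 0.003337 = 3.704e-4 mol.
Mass: 3.704e-4 × 182.2 = 0.06749 g = 67.5 mg.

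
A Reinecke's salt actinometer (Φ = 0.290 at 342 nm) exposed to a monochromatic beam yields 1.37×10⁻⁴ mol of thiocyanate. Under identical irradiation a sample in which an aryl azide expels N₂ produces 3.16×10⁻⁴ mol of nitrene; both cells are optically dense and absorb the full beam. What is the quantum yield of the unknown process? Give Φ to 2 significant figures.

Photons absorbed by the actinometer: 1.37×10⁻⁴ / 0.290 = 4.724×10⁻⁴ mol.
Φ(unknown) = 3.16×10⁻⁴ / 4.724×10⁻⁴ = 0.67.

Φ = 0.67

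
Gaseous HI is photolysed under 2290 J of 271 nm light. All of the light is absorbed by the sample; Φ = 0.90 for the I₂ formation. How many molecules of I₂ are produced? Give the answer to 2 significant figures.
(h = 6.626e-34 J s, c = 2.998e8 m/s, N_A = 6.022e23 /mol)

Photon energy at 271 nm: hc/λ = (6.626e-34)(2.998e8)/(271e-9) = 7.330e-19 J.
Photons incident: 2290 / 7.330e-19 = 3.124e21, i.e. 3.124e21/6.022e23 = 0.005188 mol.
Product: Φ × n_abs = 0.90 × 0.005188 = 0.004669 mol.
As a count: 0.004669 × 6.022e23 = 2.8e21.

2.8e21 molecules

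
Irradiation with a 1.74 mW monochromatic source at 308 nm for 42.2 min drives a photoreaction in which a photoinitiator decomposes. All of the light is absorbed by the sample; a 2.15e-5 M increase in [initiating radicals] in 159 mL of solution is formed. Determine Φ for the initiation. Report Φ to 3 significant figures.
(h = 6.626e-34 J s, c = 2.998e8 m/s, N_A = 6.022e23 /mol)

Product: (2.15e-5 M)(0.159 L) = 3.419e-6 mol.
Photon energy at 308 nm: hc/λ = (6.626e-34)(2.998e8)/(308e-9) = 6.450e-19 J.
Energy delivered: (1.74 mW)(2532 s) = 4.406 J.
Photons incident: 4.406 / 6.450e-19 = 6.831e18, i.e. 6.831e18/6.022e23 = 1.134e-5 mol.
Φ = 3.419e-6 mol / 1.134e-5 mol photons = 0.301.

Φ = 0.301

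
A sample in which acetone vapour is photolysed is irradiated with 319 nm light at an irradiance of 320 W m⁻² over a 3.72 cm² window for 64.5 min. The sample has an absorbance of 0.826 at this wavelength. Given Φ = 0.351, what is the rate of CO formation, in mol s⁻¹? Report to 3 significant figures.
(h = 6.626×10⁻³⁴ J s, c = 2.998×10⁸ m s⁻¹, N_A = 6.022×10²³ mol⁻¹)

Photon energy at 319 nm: hc/λ = (6.626×10⁻³⁴)(2.998×10⁸)/(319×10⁻⁹) = 6.227×10⁻¹⁹ J.
Energy delivered: (320 W m⁻²)(3.72×10⁻⁴ m²)(3870 s) = 460.7 J.
Photons incident: 460.7 / 6.227×10⁻¹⁹ = 7.398×10²⁰, i.e. 7.398×10²⁰/6.022×10²³ = 0.001228 mol.
Fraction absorbed: 1 − 10^(−0.826) = 0.8507.
Photons absorbed: 0.8507 × 0.001228 = 0.001045 mol.
Product formed: 0.351 × 0.001045 = 3.668×10⁻⁴ mol.
Rate: 3.668×10⁻⁴ / 3870 s = 9.48×10⁻⁸ mol s⁻¹.

9.48×10⁻⁸ mol s⁻¹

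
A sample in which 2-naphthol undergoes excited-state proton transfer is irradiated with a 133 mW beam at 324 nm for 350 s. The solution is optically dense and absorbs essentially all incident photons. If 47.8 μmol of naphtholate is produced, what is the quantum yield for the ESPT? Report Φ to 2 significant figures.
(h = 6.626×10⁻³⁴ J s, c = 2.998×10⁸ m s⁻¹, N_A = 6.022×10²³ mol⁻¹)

Φ = 0.38

Product: 47.8 μmol = 4.78×10⁻⁵ mol.
Photon energy at 324 nm: hc/λ = (6.626×10⁻³⁴)(2.998×10⁸)/(324×10⁻⁹) = 6.131×10⁻¹⁹ J.
Energy delivered: (133 mW)(350 s) = 46.55 J.
Photons incident: 46.55 / 6.131×10⁻¹⁹ = 7.593×10¹⁹, i.e. 7.593×10¹⁹/6.022×10²³ = 1.261×10⁻⁴ mol.
Φ = 4.78×10⁻⁵ mol / 1.261×10⁻⁴ mol photons = 0.38.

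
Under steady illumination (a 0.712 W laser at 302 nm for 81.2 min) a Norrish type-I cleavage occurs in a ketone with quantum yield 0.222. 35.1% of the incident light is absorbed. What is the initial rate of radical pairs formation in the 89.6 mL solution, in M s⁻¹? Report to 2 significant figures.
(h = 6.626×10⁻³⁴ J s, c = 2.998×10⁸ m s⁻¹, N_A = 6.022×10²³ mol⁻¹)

1.6×10⁻⁶ M s⁻¹

Photon energy at 302 nm: hc/λ = (6.626×10⁻³⁴)(2.998×10⁸)/(302×10⁻⁹) = 6.578×10⁻¹⁹ J.
Energy delivered: (0.712 W)(4872 s) = 3469 J.
Photons incident: 3469 / 6.578×10⁻¹⁹ = 5.274×10²¹, i.e. 5.274×10²¹/6.022×10²³ = 0.008758 mol.
Photons absorbed: 0.351 × 0.008758 = 0.003074 mol.
Product formed: 0.222 × 0.003074 = 6.824×10⁻⁴ mol.
Rate: 6.824×10⁻⁴ mol / (4872 s × 0.0896 L) = 1.6×10⁻⁶ M s⁻¹.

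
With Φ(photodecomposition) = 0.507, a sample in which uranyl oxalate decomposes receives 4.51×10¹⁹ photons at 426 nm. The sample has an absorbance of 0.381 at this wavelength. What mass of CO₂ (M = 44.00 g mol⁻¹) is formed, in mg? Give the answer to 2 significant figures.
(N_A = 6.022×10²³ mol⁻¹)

Moles of photons: 4.51×10¹⁹ / 6.022×10²³ = 7.489×10⁻⁵ mol.
Fraction absorbed: 1 − 10^(−0.381) = 0.5841.
Photons absorbed: 0.5841 × 7.489×10⁻⁵ = 4.374×10⁻⁵ mol.
Product: Φ × n_abs = 0.507 × 4.374×10⁻⁵ = 2.218×10⁻⁵ mol.
Mass: 2.218×10⁻⁵ × 44.00 = 9.759×10⁻⁴ g = 0.98 mg.

0.98 mg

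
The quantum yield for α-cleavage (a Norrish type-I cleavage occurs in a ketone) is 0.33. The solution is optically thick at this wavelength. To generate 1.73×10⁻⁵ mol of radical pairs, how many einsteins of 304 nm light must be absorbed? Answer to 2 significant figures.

5.2×10⁻⁵ einstein

Photons that must be absorbed: 1.73×10⁻⁵ / 0.33 = 5.242×10⁻⁵ mol.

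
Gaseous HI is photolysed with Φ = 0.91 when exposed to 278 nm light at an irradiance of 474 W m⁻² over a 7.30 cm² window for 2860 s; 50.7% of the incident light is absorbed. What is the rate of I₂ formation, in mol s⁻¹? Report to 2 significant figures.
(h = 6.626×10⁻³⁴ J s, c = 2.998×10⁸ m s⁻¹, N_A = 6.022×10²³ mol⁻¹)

Photon energy at 278 nm: hc/λ = (6.626×10⁻³⁴)(2.998×10⁸)/(278×10⁻⁹) = 7.146×10⁻¹⁹ J.
Energy delivered: (474 W m⁻²)(7.30×10⁻⁴ m²)(2860 s) = 989.6 J.
Photons incident: 989.6 / 7.146×10⁻¹⁹ = 1.385×10²¹, i.e. 1.385×10²¹/6.022×10²³ = 0.002300 mol.
Photons absorbed: 0.507 × 0.002300 = 0.001166 mol.
Product formed: 0.91 × 0.001166 = 0.001061 mol.
Rate: 0.001061 / 2860 s = 3.7×10⁻⁷ mol s⁻¹.

3.7×10⁻⁷ mol s⁻¹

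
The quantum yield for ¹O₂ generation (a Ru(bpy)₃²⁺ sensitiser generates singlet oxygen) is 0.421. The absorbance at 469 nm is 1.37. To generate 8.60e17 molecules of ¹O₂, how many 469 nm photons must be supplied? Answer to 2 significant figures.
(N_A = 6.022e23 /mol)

2.1e18 photons

Product: 8.60e17 / 6.022e23 = 1.428e-6 mol.
Photons that must be absorbed: 1.428e-6 / 0.421 = 3.392e-6 mol.
Fraction absorbed: 1 − 10^(−1.37) = 0.9573.
Incident photons needed: 3.392e-6 / 0.9573 = 3.543e-6 mol.
Photon count: 3.543e-6 × 6.022e23 = 2.1e18.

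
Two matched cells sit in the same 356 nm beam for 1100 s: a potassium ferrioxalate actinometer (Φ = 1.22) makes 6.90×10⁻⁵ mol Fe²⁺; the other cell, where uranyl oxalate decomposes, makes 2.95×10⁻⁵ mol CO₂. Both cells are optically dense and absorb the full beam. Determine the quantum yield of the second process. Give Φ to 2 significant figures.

Φ = 0.52

Photons absorbed by the actinometer: 6.90×10⁻⁵ / 1.22 = 5.656×10⁻⁵ mol.
Φ(unknown) = 2.95×10⁻⁵ / 5.656×10⁻⁵ = 0.52.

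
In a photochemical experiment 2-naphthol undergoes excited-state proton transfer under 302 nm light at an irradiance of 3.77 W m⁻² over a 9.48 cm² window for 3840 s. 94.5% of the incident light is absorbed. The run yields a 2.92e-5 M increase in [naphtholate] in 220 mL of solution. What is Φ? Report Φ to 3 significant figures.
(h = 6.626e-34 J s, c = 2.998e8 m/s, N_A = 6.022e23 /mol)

Φ = 0.196

Product: (2.92e-5 M)(0.22 L) = 6.424e-6 mol.
Photon energy at 302 nm: hc/λ = (6.626e-34)(2.998e8)/(302e-9) = 6.578e-19 J.
Energy delivered: (3.77 W m⁻²)(9.48e-4 m²)(3840 s) = 13.72 J.
Photons incident: 13.72 / 6.578e-19 = 2.086e19, i.e. 2.086e19/6.022e23 = 3.464e-5 mol.
Photons absorbed: 0.945 × 3.464e-5 = 3.273e-5 mol.
Φ = 6.424e-6 mol / 3.273e-5 mol photons = 0.196.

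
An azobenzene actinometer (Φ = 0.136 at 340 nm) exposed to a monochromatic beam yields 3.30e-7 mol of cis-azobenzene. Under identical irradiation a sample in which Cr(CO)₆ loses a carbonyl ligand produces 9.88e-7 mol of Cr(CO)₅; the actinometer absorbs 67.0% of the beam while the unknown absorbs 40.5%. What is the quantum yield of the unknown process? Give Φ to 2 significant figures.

Φ = 0.67

Photons absorbed by the actinometer: 3.30e-7 / 0.136 = 2.426e-6 mol.
Incident flux: 2.426e-6 / 0.670 = 3.621e-6 einstein.
Absorbed by unknown: 0.405 × 3.621e-6 = 1.467e-6 mol.
Φ(unknown) = 9.88e-7 / 1.467e-6 = 0.67.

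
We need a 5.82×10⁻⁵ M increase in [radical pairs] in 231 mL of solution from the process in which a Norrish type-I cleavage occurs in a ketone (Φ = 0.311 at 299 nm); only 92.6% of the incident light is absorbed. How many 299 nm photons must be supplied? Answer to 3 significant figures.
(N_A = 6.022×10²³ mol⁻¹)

Product: (5.82×10⁻⁵ M)(0.231 L) = 1.344×10⁻⁵ mol.
Photons that must be absorbed: 1.344×10⁻⁵ / 0.311 = 4.322×10⁻⁵ mol.
Incident photons needed: 4.322×10⁻⁵ / 0.926 = 4.667×10⁻⁵ mol.
Photon count: 4.667×10⁻⁵ × 6.022×10²³ = 2.81×10¹⁹.

2.81×10¹⁹ photons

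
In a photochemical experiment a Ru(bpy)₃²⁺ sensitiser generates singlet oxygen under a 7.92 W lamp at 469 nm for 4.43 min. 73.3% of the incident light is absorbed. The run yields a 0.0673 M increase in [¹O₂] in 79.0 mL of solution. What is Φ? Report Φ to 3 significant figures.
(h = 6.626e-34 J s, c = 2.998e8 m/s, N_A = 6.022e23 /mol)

Φ = 0.879

Product: (0.0673 M)(0.079 L) = 0.005317 mol.
Photon energy at 469 nm: hc/λ = (6.626e-34)(2.998e8)/(469e-9) = 4.236e-19 J.
Energy delivered: (7.92 W)(265.8 s) = 2105 J.
Photons incident: 2105 / 4.236e-19 = 4.969e21, i.e. 4.969e21/6.022e23 = 0.008251 mol.
Photons absorbed: 0.733 × 0.008251 = 0.006048 mol.
Φ = 0.005317 mol / 0.006048 mol photons = 0.879.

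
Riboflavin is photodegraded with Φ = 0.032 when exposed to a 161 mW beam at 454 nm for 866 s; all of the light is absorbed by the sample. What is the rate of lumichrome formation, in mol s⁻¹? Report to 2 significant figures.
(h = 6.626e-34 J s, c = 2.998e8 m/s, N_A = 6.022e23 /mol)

Photon energy at 454 nm: hc/λ = (6.626e-34)(2.998e8)/(454e-9) = 4.375e-19 J.
Energy delivered: (161 mW)(866 s) = 139.4 J.
Photons incident: 139.4 / 4.375e-19 = 3.186e20, i.e. 3.186e20/6.022e23 = 5.291e-4 mol.
Product formed: 0.032 × 5.291e-4 = 1.693e-5 mol.
Rate: 1.693e-5 / 866 s = 2.0e-8 mol s⁻¹.

2.0e-8 mol s⁻¹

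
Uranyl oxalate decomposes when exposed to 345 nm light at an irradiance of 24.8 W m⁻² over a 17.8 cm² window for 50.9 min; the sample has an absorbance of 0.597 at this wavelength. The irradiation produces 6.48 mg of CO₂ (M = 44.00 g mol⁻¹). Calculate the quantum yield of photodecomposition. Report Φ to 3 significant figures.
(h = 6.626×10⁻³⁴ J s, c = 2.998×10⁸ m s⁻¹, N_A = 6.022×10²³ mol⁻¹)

Φ = 0.507

Product: 6.48 mg / 44.00 g mol⁻¹ = 1.473×10⁻⁴ mol.
Photon energy at 345 nm: hc/λ = (6.626×10⁻³⁴)(2.998×10⁸)/(345×10⁻⁹) = 5.758×10⁻¹⁹ J.
Energy delivered: (24.8 W m⁻²)(17.8×10⁻⁴ m²)(3054 s) = 134.8 J.
Photons incident: 134.8 / 5.758×10⁻¹⁹ = 2.341×10²⁰, i.e. 2.341×10²⁰/6.022×10²³ = 3.887×10⁻⁴ mol.
Fraction absorbed: 1 − 10^(−0.597) = 0.7471.
Photons absorbed: 0.7471 × 3.887×10⁻⁴ = 2.904×10⁻⁴ mol.
Φ = 1.473×10⁻⁴ mol / 2.904×10⁻⁴ mol photons = 0.507.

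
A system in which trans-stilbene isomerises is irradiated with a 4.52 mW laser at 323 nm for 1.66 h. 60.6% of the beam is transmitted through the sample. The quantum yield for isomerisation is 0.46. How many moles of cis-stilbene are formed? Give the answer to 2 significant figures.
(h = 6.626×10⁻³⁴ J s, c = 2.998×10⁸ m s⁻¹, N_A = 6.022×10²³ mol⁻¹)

1.3×10⁻⁵ mol

Photon energy at 323 nm: hc/λ = (6.626×10⁻³⁴)(2.998×10⁸)/(323×10⁻⁹) = 6.150×10⁻¹⁹ J.
Energy delivered: (4.52 mW)(5976 s) = 27.01 J.
Photons incident: 27.01 / 6.150×10⁻¹⁹ = 4.392×10¹⁹, i.e. 4.392×10¹⁹/6.022×10²³ = 7.293×10⁻⁵ mol.
Fraction absorbed: 1 − 60.6/100 = 0.3940.
Photons absorbed: 0.3940 × 7.293×10⁻⁵ = 2.873×10⁻⁵ mol.
Product: Φ × n_abs = 0.46 × 2.873×10⁻⁵ = 1.322×10⁻⁵ mol.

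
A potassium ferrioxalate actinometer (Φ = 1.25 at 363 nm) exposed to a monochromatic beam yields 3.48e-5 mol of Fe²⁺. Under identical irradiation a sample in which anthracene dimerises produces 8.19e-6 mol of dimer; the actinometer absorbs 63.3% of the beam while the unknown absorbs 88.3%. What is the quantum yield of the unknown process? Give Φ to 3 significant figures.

Photons absorbed by the actinometer: 3.48e-5 / 1.25 = 2.784e-5 mol.
Incident flux: 2.784e-5 / 0.633 = 4.398e-5 einstein.
Absorbed by unknown: 0.883 × 4.398e-5 = 3.883e-5 mol.
Φ(unknown) = 8.19e-6 / 3.883e-5 = 0.211.

Φ = 0.211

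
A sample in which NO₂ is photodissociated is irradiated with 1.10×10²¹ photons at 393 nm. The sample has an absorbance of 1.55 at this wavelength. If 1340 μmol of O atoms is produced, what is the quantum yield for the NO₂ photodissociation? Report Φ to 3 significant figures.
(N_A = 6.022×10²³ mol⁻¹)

Φ = 0.755

Product: 1340 μmol = 0.00134 mol.
Moles of photons: 1.10×10²¹ / 6.022×10²³ = 0.001827 mol.
Fraction absorbed: 1 − 10^(−1.55) = 0.9718.
Photons absorbed: 0.9718 × 0.001827 = 0.001775 mol.
Φ = 0.00134 mol / 0.001775 mol photons = 0.755.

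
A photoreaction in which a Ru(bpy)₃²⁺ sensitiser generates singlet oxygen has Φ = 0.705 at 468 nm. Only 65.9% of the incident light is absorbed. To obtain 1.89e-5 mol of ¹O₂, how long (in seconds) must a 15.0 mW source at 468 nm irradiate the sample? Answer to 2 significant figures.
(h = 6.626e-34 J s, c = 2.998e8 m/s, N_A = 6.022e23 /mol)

t ≈ 690 s

Photons that must be absorbed: 1.89e-5 / 0.705 = 2.681e-5 mol.
Incident photons needed: 2.681e-5 / 0.659 = 4.068e-5 mol.
Photon energy: hc/λ = 4.245e-19 J; per mole, 2.556e5 J mol⁻¹.
Energy required: 4.068e-5 × 2.556e5 = 10.40 J.
Time: 10.40 J / 0.015 W = 690 s.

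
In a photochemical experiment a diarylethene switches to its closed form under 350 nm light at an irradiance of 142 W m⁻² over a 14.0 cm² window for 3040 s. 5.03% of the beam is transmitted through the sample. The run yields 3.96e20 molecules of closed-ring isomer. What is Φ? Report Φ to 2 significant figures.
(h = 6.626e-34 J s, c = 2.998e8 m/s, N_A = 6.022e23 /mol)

Product: 3.96e20 / 6.022e23 = 6.576e-4 mol.
Photon energy at 350 nm: hc/λ = (6.626e-34)(2.998e8)/(350e-9) = 5.676e-19 J.
Energy delivered: (142 W m⁻²)(14.0e-4 m²)(3040 s) = 604.4 J.
Photons incident: 604.4 / 5.676e-19 = 1.065e21, i.e. 1.065e21/6.022e23 = 0.001769 mol.
Fraction absorbed: 1 − 5.03/100 = 0.9497.
Photons absorbed: 0.9497 × 0.001769 = 0.001680 mol.
Φ = 6.576e-4 mol / 0.001680 mol photons = 0.39.

Φ = 0.39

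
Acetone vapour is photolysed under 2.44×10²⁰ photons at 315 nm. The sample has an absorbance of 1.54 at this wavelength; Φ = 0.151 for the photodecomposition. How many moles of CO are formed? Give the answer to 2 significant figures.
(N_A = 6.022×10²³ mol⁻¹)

Moles of photons: 2.44×10²⁰ / 6.022×10²³ = 4.052×10⁻⁴ mol.
Fraction absorbed: 1 − 10^(−1.54) = 0.9712.
Photons absorbed: 0.9712 × 4.052×10⁻⁴ = 3.935×10⁻⁴ mol.
Product: Φ × n_abs = 0.151 × 3.935×10⁻⁴ = 5.942×10⁻⁵ mol.

5.9×10⁻⁵ mol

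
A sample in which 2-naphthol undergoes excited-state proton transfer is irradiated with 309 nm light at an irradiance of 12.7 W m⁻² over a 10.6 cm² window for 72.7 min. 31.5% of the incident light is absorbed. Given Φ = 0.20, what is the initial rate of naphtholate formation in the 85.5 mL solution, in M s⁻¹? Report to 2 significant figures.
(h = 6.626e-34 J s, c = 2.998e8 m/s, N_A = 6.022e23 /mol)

2.6e-8 M s⁻¹

Photon energy at 309 nm: hc/λ = (6.626e-34)(2.998e8)/(309e-9) = 6.429e-19 J.
Energy delivered: (12.7 W m⁻²)(10.6e-4 m²)(4362 s) = 58.72 J.
Photons incident: 58.72 / 6.429e-19 = 9.134e19, i.e. 9.134e19/6.022e23 = 1.517e-4 mol.
Photons absorbed: 0.315 × 1.517e-4 = 4.779e-5 mol.
Product formed: 0.20 × 4.779e-5 = 9.558e-6 mol.
Rate: 9.558e-6 mol / (4362 s × 0.0855 L) = 2.6e-8 M s⁻¹.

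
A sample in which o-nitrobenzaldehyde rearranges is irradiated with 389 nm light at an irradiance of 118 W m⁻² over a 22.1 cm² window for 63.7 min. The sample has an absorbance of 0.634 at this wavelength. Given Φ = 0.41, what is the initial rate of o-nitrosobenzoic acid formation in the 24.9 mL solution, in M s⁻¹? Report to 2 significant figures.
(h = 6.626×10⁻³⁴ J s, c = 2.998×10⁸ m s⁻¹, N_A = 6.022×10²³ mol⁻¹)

Photon energy at 389 nm: hc/λ = (6.626×10⁻³⁴)(2.998×10⁸)/(389×10⁻⁹) = 5.107×10⁻¹⁹ J.
Energy delivered: (118 W m⁻²)(22.1×10⁻⁴ m²)(3822 s) = 996.7 J.
Photons incident: 996.7 / 5.107×10⁻¹⁹ = 1.952×10²¹, i.e. 1.952×10²¹/6.022×10²³ = 0.003241 mol.
Fraction absorbed: 1 − 10^(−0.634) = 0.7677.
Photons absorbed: 0.7677 × 0.003241 = 0.002488 mol.
Product formed: 0.41 × 0.002488 = 0.001020 mol.
Rate: 0.001020 mol / (3822 s × 0.0249 L) = 1.1×10⁻⁵ M s⁻¹.

1.1×10⁻⁵ M s⁻¹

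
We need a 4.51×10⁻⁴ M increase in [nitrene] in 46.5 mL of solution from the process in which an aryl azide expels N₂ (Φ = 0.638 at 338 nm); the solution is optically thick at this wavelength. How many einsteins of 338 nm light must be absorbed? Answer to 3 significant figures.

Product: (4.51×10⁻⁴ M)(0.0465 L) = 2.097×10⁻⁵ mol.
Photons that must be absorbed: 2.097×10⁻⁵ / 0.638 = 3.287×10⁻⁵ mol.

3.29×10⁻⁵ einstein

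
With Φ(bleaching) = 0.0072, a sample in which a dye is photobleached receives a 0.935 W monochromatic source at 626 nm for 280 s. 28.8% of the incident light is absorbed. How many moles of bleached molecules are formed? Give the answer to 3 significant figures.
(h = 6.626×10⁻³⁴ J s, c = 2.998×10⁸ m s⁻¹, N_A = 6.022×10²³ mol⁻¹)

2.84×10⁻⁶ mol

Photon energy at 626 nm: hc/λ = (6.626×10⁻³⁴)(2.998×10⁸)/(626×10⁻⁹) = 3.173×10⁻¹⁹ J.
Energy delivered: (0.935 W)(280 s) = 261.8 J.
Photons incident: 261.8 / 3.173×10⁻¹⁹ = 8.251×10²⁰, i.e. 8.251×10²⁰/6.022×10²³ = 0.001370 mol.
Photons absorbed: 0.288 × 0.001370 = 3.946×10⁻⁴ mol.
Product: Φ × n_abs = 0.0072 × 3.946×10⁻⁴ = 2.841×10⁻⁶ mol.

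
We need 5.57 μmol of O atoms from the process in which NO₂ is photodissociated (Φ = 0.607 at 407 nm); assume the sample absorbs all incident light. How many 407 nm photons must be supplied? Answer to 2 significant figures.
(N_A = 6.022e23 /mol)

5.5e18 photons

Product: 5.57 μmol = 5.57e-6 mol.
Photons that must be absorbed: 5.57e-6 / 0.607 = 9.176e-6 mol.
Photon count: 9.176e-6 × 6.022e23 = 5.5e18.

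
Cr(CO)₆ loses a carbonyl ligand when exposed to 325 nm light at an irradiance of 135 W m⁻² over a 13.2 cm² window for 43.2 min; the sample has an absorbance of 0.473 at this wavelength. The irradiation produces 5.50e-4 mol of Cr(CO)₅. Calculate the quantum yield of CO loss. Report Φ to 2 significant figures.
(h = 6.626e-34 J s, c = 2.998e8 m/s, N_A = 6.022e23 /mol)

Φ = 0.66

Photon energy at 325 nm: hc/λ = (6.626e-34)(2.998e8)/(325e-9) = 6.112e-19 J.
Energy delivered: (135 W m⁻²)(13.2e-4 m²)(2592 s) = 461.9 J.
Photons incident: 461.9 / 6.112e-19 = 7.557e20, i.e. 7.557e20/6.022e23 = 0.001255 mol.
Fraction absorbed: 1 − 10^(−0.473) = 0.6635.
Photons absorbed: 0.6635 × 0.001255 = 8.327e-4 mol.
Φ = 5.50e-4 mol / 8.327e-4 mol photons = 0.66.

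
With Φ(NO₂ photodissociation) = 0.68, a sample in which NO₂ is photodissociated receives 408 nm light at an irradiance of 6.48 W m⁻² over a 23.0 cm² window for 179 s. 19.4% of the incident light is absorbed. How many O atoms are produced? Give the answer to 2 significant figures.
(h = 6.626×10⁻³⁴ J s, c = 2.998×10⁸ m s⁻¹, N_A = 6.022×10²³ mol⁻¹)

7.2×10¹⁷ atoms

Photon energy at 408 nm: hc/λ = (6.626×10⁻³⁴)(2.998×10⁸)/(408×10⁻⁹) = 4.869×10⁻¹⁹ J.
Energy delivered: (6.48 W m⁻²)(23.0×10⁻⁴ m²)(179 s) = 2.668 J.
Photons incident: 2.668 / 4.869×10⁻¹⁹ = 5.480×10¹⁸, i.e. 5.480×10¹⁸/6.022×10²³ = 9.100×10⁻⁶ mol.
Photons absorbed: 0.194 × 9.100×10⁻⁶ = 1.765×10⁻⁶ mol.
Product: Φ × n_abs = 0.68 × 1.765×10⁻⁶ = 1.200×10⁻⁶ mol.
As a count: 1.200×10⁻⁶ × 6.022×10²³ = 7.2×10¹⁷.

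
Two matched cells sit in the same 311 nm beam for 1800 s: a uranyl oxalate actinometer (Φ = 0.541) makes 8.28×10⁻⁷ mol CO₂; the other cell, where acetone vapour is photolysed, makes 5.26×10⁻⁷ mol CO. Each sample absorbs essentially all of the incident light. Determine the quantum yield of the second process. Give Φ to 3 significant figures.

Photons absorbed by the actinometer: 8.28×10⁻⁷ / 0.541 = 1.530×10⁻⁶ mol.
Φ(unknown) = 5.26×10⁻⁷ / 1.530×10⁻⁶ = 0.344.

Φ = 0.344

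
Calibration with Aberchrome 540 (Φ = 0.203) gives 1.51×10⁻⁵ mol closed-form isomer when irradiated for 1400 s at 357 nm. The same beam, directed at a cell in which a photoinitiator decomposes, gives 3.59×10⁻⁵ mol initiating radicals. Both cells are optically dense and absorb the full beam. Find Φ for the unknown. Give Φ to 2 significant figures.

Photons absorbed by the actinometer: 1.51×10⁻⁵ / 0.203 = 7.438×10⁻⁵ mol.
Φ(unknown) = 3.59×10⁻⁵ / 7.438×10⁻⁵ = 0.48.

Φ = 0.48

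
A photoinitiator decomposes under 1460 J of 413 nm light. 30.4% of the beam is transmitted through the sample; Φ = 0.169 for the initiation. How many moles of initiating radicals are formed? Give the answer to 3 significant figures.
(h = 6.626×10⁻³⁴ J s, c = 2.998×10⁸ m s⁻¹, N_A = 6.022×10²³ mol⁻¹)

Photon energy at 413 nm: hc/λ = (6.626×10⁻³⁴)(2.998×10⁸)/(413×10⁻⁹) = 4.810×10⁻¹⁹ J.
Photons incident: 1460 / 4.810×10⁻¹⁹ = 3.035×10²¹, i.e. 3.035×10²¹/6.022×10²³ = 0.005040 mol.
Fraction absorbed: 1 − 30.4/100 = 0.6960.
Photons absorbed: 0.6960 × 0.005040 = 0.003508 mol.
Product: Φ × n_abs = 0.169 × 0.003508 = 5.929×10⁻⁴ mol.

5.93×10⁻⁴ mol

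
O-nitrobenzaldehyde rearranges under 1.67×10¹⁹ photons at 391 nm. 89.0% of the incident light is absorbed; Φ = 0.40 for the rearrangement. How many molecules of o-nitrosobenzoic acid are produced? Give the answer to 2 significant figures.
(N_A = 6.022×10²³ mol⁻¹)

Moles of photons: 1.67×10¹⁹ / 6.022×10²³ = 2.773×10⁻⁵ mol.
Photons absorbed: 0.890 × 2.773×10⁻⁵ = 2.468×10⁻⁵ mol.
Product: Φ × n_abs = 0.40 × 2.468×10⁻⁵ = 9.872×10⁻⁶ mol.
As a count: 9.872×10⁻⁶ × 6.022×10²³ = 5.9×10¹⁸.

5.9×10¹⁸ molecules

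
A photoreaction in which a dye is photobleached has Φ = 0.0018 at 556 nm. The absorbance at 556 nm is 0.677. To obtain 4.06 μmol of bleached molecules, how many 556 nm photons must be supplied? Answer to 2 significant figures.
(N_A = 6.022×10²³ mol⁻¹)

Product: 4.06 μmol = 4.06×10⁻⁶ mol.
Photons that must be absorbed: 4.06×10⁻⁶ / 0.0018 = 0.002256 mol.
Fraction absorbed: 1 − 10^(−0.677) = 0.7896.
Incident photons needed: 0.002256 / 0.7896 = 0.002857 mol.
Photon count: 0.002857 × 6.022×10²³ = 1.7×10²¹.

1.7×10²¹ photons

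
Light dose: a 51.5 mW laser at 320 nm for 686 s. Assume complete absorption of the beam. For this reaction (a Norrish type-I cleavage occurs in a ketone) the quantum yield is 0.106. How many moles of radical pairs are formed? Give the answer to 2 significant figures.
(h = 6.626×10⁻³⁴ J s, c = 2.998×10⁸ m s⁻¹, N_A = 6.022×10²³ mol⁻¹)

Photon energy at 320 nm: hc/λ = (6.626×10⁻³⁴)(2.998×10⁸)/(320×10⁻⁹) = 6.208×10⁻¹⁹ J.
Energy delivered: (51.5 mW)(686 s) = 35.33 J.
Photons incident: 35.33 / 6.208×10⁻¹⁹ = 5.691×10¹⁹, i.e. 5.691×10¹⁹/6.022×10²³ = 9.450×10⁻⁵ mol.
Product: Φ × n_abs = 0.106 × 9.450×10⁻⁵ = 1.002×10⁻⁵ mol.

1.0×10⁻⁵ mol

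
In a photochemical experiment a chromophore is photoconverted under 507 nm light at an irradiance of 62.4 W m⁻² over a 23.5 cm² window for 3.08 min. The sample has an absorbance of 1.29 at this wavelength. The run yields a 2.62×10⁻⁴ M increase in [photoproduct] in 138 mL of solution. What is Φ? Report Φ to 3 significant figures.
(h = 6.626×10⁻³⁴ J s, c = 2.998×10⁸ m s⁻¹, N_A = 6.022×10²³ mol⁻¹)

Product: (2.62×10⁻⁴ M)(0.138 L) = 3.616×10⁻⁵ mol.
Photon energy at 507 nm: hc/λ = (6.626×10⁻³⁴)(2.998×10⁸)/(507×10⁻⁹) = 3.918×10⁻¹⁹ J.
Energy delivered: (62.4 W m⁻²)(23.5×10⁻⁴ m²)(184.8 s) = 27.10 J.
Photons incident: 27.10 / 3.918×10⁻¹⁹ = 6.917×10¹⁹, i.e. 6.917×10¹⁹/6.022×10²³ = 1.149×10⁻⁴ mol.
Fraction absorbed: 1 − 10^(−1.29) = 0.9487.
Photons absorbed: 0.9487 × 1.149×10⁻⁴ = 1.090×10⁻⁴ mol.
Φ = 3.616×10⁻⁵ mol / 1.090×10⁻⁴ mol photons = 0.332.

Φ = 0.332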